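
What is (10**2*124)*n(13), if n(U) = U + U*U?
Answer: 2256800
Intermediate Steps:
n(U) = U + U**2
(10**2*124)*n(13) = (10**2*124)*(13*(1 + 13)) = (100*124)*(13*14) = 12400*182 = 2256800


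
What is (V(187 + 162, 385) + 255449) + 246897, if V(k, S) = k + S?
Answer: 503080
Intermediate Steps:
V(k, S) = S + k
(V(187 + 162, 385) + 255449) + 246897 = ((385 + (187 + 162)) + 255449) + 246897 = ((385 + 349) + 255449) + 246897 = (734 + 255449) + 246897 = 256183 + 246897 = 503080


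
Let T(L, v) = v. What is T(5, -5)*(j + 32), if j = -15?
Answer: -85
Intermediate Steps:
T(5, -5)*(j + 32) = -5*(-15 + 32) = -5*17 = -85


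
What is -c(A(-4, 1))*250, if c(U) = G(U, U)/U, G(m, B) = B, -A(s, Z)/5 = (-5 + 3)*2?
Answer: -250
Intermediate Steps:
A(s, Z) = 20 (A(s, Z) = -5*(-5 + 3)*2 = -(-10)*2 = -5*(-4) = 20)
c(U) = 1 (c(U) = U/U = 1)
-c(A(-4, 1))*250 = -250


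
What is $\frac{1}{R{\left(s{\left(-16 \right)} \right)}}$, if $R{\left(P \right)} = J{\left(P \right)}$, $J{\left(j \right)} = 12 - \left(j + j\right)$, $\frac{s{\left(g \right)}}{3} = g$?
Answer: $\frac{1}{108} \approx 0.0092593$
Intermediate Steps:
$s{\left(g \right)} = 3 g$
$J{\left(j \right)} = 12 - 2 j$
$R{\left(P \right)} = 12 - 2 P$
$\frac{1}{R{\left(s{\left(-16 \right)} \right)}} = \frac{1}{12 - 2 \cdot 3 \left(-16\right)} = \frac{1}{12 - -96} = \frac{1}{12 + 96} = \frac{1}{108}$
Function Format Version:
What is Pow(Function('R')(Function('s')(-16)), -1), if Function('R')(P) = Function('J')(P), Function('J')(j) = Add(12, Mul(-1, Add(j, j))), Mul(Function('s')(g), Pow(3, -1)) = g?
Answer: Rational(1, 108) ≈ 0.0092593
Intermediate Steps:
Function('s')(g) = Mul(3, g)
Function('J')(j) = Add(12, Mul(-2, j)) (Function('J')(j) = Add(12, Mul(-1, Mul(2, j))) = Add(12, Mul(-2, j)))
Function('R')(P) = Add(12, Mul(-2, P))
Pow(Function('R')(Function('s')(-16)), -1) = Pow(Add(12, Mul(-2, Mul(3, -16))), -1) = Pow(Add(12, Mul(-2, -48)), -1) = Pow(Add(12, 96), -1) = Pow(108, -1) = Rational(1, 108)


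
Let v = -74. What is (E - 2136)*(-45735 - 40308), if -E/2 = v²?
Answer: 1126130784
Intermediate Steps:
E = -10952 (E = -2*(-74)² = -2*5476 = -10952)
(E - 2136)*(-45735 - 40308) = (-10952 - 2136)*(-45735 - 40308) = -13088*(-86043) = 1126130784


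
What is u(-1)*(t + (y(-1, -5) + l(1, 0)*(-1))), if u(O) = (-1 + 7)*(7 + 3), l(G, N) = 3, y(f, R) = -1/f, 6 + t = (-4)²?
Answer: 480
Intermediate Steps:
t = 10 (t = -6 + (-4)² = -6 + 16 = 10)
u(O) = 60 (u(O) = 6*10 = 60)
u(-1)*(t + (y(-1, -5) + l(1, 0)*(-1))) = 60*(10 + (-1/(-1) + 3*(-1))) = 60*(10 + (-1*(-1) - 3)) = 60*(10 + (1 - 3)) = 60*(10 - 2) = 60*8 = 480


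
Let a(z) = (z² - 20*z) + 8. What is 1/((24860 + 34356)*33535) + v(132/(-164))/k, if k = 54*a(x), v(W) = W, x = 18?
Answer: 2730489353/5129343510480 ≈ 0.00053233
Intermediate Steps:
a(z) = 8 + z² - 20*z
k = -1512 (k = 54*(8 + 18² - 20*18) = 54*(8 + 324 - 360) = 54*(-28) = -1512)
1/((24860 + 34356)*33535) + v(132/(-164))/k = 1/((24860 + 34356)*33535) + (132/(-164))/(-1512) = (1/33535)/59216 + (132*(-1/164))*(-1/1512) = (1/59216)*(1/33535) - 33/41*(-1/1512) = 1/1985808560 + 11/20664 = 2730489353/5129343510480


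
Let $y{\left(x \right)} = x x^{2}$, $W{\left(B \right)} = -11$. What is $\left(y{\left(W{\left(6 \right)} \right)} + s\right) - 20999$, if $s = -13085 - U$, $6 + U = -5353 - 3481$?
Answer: $-26575$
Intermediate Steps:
$U = -8840$ ($U = -6 - 8834 = -8840$)
$s = -4245$ ($s = -13085 - -8840 = -13085 + 8840 = -4245$)
$y{\left(x \right)} = x^{3}$
$\left(y{\left(W{\left(6 \right)} \right)} + s\right) - 20999 = \left(\left(-11\right)^{3} - 4245\right) - 20999 = \left(-1331 - 4245\right) - 20999 = -5576 - 20999 = -26575$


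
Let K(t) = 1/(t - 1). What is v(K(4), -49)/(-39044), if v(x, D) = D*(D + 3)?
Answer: -1127/19522 ≈ -0.057730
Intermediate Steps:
K(t) = 1/(-1 + t)
v(x, D) = D*(3 + D)
v(K(4), -49)/(-39044) = -49*(3 - 49)/(-39044) = -49*(-46)*(-1/39044) = 2254*(-1/39044) = -1127/19522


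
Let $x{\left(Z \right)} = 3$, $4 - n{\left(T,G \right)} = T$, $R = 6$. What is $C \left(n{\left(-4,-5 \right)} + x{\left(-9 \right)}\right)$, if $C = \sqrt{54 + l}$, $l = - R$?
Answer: $44 \sqrt{3} \approx 76.21$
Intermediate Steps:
$n{\left(T,G \right)} = 4 - T$
$l = -6$ ($l = \left(-1\right) 6 = -6$)
$C = 4 \sqrt{3}$ ($C = \sqrt{54 - 6} = \sqrt{48} = 4 \sqrt{3} \approx 6.9282$)
$C \left(n{\left(-4,-5 \right)} + x{\left(-9 \right)}\right) = 4 \sqrt{3} \left(\left(4 - -4\right) + 3\right) = 4 \sqrt{3} \left(\left(4 + 4\right) + 3\right) = 4 \sqrt{3} \left(8 + 3\right) = 4 \sqrt{3} \cdot 11 = 44 \sqrt{3}$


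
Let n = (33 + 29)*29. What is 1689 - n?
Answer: -109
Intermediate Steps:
n = 1798 (n = 62*29 = 1798)
1689 - n = 1689 - 1*1798 = 1689 - 1798 = -109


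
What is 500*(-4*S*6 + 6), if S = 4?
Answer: -45000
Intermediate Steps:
500*(-4*S*6 + 6) = 500*(-16*6 + 6) = 500*(-4*24 + 6) = 500*(-96 + 6) = 500*(-90) = -45000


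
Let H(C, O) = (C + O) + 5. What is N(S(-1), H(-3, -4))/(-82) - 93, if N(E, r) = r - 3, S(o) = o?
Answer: -7621/82 ≈ -92.939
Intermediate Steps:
H(C, O) = 5 + C + O
N(E, r) = -3 + r
N(S(-1), H(-3, -4))/(-82) - 93 = (-3 + (5 - 3 - 4))/(-82) - 93 = -(-3 - 2)/82 - 93 = -1/82*(-5) - 93 = 5/82 - 93 = -7621/82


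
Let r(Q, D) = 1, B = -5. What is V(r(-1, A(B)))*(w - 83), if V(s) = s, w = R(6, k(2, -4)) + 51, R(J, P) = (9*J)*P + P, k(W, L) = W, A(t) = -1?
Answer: 78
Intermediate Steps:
R(J, P) = P + 9*J*P (R(J, P) = 9*J*P + P = P + 9*J*P)
w = 161 (w = 2*(1 + 9*6) + 51 = 2*(1 + 54) + 51 = 2*55 + 51 = 110 + 51 = 161)
V(r(-1, A(B)))*(w - 83) = 1*(161 - 83) = 1*78 = 78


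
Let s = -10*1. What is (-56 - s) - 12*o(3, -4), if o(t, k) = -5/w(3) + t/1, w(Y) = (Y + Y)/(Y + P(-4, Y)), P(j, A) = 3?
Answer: -22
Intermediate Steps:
w(Y) = 2*Y/(3 + Y) (w(Y) = (Y + Y)/(Y + 3) = (2*Y)/(3 + Y) = 2*Y/(3 + Y))
s = -10
o(t, k) = -5 + t (o(t, k) = -5/1 + t/1 = -5/1 + t*1 = -5/1 + t = -5*1 + t = -5 + t)
(-56 - s) - 12*o(3, -4) = (-56 - 1*(-10)) - 12*(-5 + 3) = (-56 + 10) - 12*(-2) = -46 + 24 = -22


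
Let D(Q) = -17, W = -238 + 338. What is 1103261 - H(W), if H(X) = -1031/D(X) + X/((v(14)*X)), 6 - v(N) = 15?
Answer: 168789671/153 ≈ 1.1032e+6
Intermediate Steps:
W = 100
v(N) = -9 (v(N) = 6 - 1*15 = 6 - 15 = -9)
H(X) = 9262/153 (H(X) = -1031/(-17) + X/((-9*X)) = -1031*(-1/17) + X*(-1/(9*X)) = 1031/17 - ⅑ = 9262/153)
1103261 - H(W) = 1103261 - 1*9262/153 = 1103261 - 9262/153 = 168789671/153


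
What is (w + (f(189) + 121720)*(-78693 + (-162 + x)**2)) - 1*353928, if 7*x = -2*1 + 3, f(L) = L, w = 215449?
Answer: -313589405083/49 ≈ -6.3998e+9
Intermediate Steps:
x = 1/7 (x = (-2*1 + 3)/7 = (-2 + 3)/7 = (1/7)*1 = 1/7 ≈ 0.14286)
(w + (f(189) + 121720)*(-78693 + (-162 + x)**2)) - 1*353928 = (215449 + (189 + 121720)*(-78693 + (-162 + 1/7)**2)) - 1*353928 = (215449 + 121909*(-78693 + (-1133/7)**2)) - 353928 = (215449 + 121909*(-78693 + 1283689/49)) - 353928 = (215449 + 121909*(-2572268/49)) - 353928 = (215449 - 313582619612/49) - 353928 = -313572062611/49 - 353928 = -313589405083/49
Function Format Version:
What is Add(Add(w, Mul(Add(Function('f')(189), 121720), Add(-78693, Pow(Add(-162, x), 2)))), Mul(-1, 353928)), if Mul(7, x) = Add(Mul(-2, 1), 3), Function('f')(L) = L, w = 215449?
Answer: Rational(-313589405083, 49) ≈ -6.3998e+9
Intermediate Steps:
x = Rational(1, 7) (x = Mul(Rational(1, 7), Add(Mul(-2, 1), 3)) = Mul(Rational(1, 7), Add(-2, 3)) = Mul(Rational(1, 7), 1) = Rational(1, 7) ≈ 0.14286)
Add(Add(w, Mul(Add(Function('f')(189), 121720), Add(-78693, Pow(Add(-162, x), 2)))), Mul(-1, 353928)) = Add(Add(215449, Mul(Add(189, 121720), Add(-78693, Pow(Add(-162, Rational(1, 7)), 2)))), Mul(-1, 353928)) = Add(Add(215449, Mul(121909, Add(-78693, Pow(Rational(-1133, 7), 2)))), -353928) = Add(Add(215449, Mul(121909, Add(-78693, Rational(1283689, 49)))), -353928) = Add(Add(215449, Mul(121909, Rational(-2572268, 49))), -353928) = Add(Add(215449, Rational(-313582619612, 49)), -353928) = Add(Rational(-313572062611, 49), -353928) = Rational(-313589405083, 49)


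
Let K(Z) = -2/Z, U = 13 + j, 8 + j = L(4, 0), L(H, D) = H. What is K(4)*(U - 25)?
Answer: 8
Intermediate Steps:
j = -4 (j = -8 + 4 = -4)
U = 9 (U = 13 - 4 = 9)
K(4)*(U - 25) = (-2/4)*(9 - 25) = -2*¼*(-16) = -½*(-16) = 8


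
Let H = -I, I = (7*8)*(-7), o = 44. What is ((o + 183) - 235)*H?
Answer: -3136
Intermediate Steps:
I = -392 (I = 56*(-7) = -392)
H = 392 (H = -1*(-392) = 392)
((o + 183) - 235)*H = ((44 + 183) - 235)*392 = (227 - 235)*392 = -8*392 = -3136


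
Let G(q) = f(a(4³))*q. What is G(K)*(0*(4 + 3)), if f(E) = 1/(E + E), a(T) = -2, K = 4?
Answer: 0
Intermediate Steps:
f(E) = 1/(2*E)
G(q) = -q/4 (G(q) = ((½)/(-2))*q = ((½)*(-½))*q = -q/4)
G(K)*(0*(4 + 3)) = (-¼*4)*(0*(4 + 3)) = -0*7 = -1*0 = 0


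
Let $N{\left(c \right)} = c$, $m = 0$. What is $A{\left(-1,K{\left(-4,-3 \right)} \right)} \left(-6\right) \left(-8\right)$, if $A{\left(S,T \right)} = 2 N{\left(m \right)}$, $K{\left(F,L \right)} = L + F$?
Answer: $0$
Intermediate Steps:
$K{\left(F,L \right)} = F + L$
$A{\left(S,T \right)} = 0$ ($A{\left(S,T \right)} = 2 \cdot 0 = 0$)
$A{\left(-1,K{\left(-4,-3 \right)} \right)} \left(-6\right) \left(-8\right) = 0 \left(-6\right) \left(-8\right) = 0 \left(-8\right) = 0$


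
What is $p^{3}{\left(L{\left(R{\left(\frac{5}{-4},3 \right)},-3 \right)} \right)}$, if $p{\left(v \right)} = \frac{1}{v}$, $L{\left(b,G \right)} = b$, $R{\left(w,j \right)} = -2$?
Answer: $- \frac{1}{8} \approx -0.125$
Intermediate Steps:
$p^{3}{\left(L{\left(R{\left(\frac{5}{-4},3 \right)},-3 \right)} \right)} = \left(\frac{1}{-2}\right)^{3} = \left(- \frac{1}{2}\right)^{3} = - \frac{1}{8}$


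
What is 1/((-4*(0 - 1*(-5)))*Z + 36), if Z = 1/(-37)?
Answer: 37/1352 ≈ 0.027367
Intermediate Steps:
Z = -1/37 ≈ -0.027027
1/((-4*(0 - 1*(-5)))*Z + 36) = 1/(-4*(0 - 1*(-5))*(-1/37) + 36) = 1/(-4*(0 + 5)*(-1/37) + 36) = 1/(-4*5*(-1/37) + 36) = 1/(-20*(-1/37) + 36) = 1/(20/37 + 36) = 1/(1352/37) = 37/1352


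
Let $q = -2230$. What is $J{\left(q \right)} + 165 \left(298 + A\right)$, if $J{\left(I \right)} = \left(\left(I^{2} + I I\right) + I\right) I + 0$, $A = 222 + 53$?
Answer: $-22174066555$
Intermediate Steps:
$A = 275$
$J{\left(I \right)} = I \left(I + 2 I^{2}\right)$ ($J{\left(I \right)} = \left(\left(I^{2} + I^{2}\right) + I\right) I + 0 = \left(2 I^{2} + I\right) I + 0 = \left(I + 2 I^{2}\right) I + 0 = I \left(I + 2 I^{2}\right) + 0 = I \left(I + 2 I^{2}\right)$)
$J{\left(q \right)} + 165 \left(298 + A\right) = \left(-2230\right)^{2} \left(1 + 2 \left(-2230\right)\right) + 165 \left(298 + 275\right) = 4972900 \left(1 - 4460\right) + 165 \cdot 573 = 4972900 \left(-4459\right) + 94545 = -22174161100 + 94545 = -22174066555$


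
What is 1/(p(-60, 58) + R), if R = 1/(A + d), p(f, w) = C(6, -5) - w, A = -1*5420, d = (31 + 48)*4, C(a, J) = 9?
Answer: -5104/250097 ≈ -0.020408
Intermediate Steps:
d = 316 (d = 79*4 = 316)
A = -5420
p(f, w) = 9 - w
R = -1/5104 (R = 1/(-5420 + 316) = 1/(-5104) = -1/5104 ≈ -0.00019592)
1/(p(-60, 58) + R) = 1/((9 - 1*58) - 1/5104) = 1/((9 - 58) - 1/5104) = 1/(-49 - 1/5104) = 1/(-250097/5104) = -5104/250097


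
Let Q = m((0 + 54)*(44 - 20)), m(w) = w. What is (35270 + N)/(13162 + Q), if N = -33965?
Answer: 1305/14458 ≈ 0.090261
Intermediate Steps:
Q = 1296 (Q = (0 + 54)*(44 - 20) = 54*24 = 1296)
(35270 + N)/(13162 + Q) = (35270 - 33965)/(13162 + 1296) = 1305/14458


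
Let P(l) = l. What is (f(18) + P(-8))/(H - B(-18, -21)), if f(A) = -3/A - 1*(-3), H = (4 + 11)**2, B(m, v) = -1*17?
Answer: -31/1452 ≈ -0.021350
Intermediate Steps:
B(m, v) = -17
H = 225 (H = 15**2 = 225)
f(A) = 3 - 3/A (f(A) = -3/A + 3 = 3 - 3/A)
(f(18) + P(-8))/(H - B(-18, -21)) = ((3 - 3/18) - 8)/(225 - 1*(-17)) = ((3 - 3*1/18) - 8)/(225 + 17) = ((3 - 1/6) - 8)/242 = (17/6 - 8)*(1/242) = -31/6*1/242 = -31/1452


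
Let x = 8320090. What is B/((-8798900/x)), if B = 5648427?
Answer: -4699542099843/879890 ≈ -5.3411e+6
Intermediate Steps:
B/((-8798900/x)) = 5648427/((-8798900/8320090)) = 5648427/((-8798900*1/8320090)) = 5648427/(-879890/832009) = 5648427*(-832009/879890) = -4699542099843/879890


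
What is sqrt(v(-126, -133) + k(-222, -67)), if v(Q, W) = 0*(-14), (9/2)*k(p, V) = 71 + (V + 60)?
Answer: 8*sqrt(2)/3 ≈ 3.7712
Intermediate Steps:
k(p, V) = 262/9 + 2*V/9 (k(p, V) = 2*(71 + (V + 60))/9 = 2*(71 + (60 + V))/9 = 2*(131 + V)/9 = 262/9 + 2*V/9)
v(Q, W) = 0
sqrt(v(-126, -133) + k(-222, -67)) = sqrt(0 + (262/9 + (2/9)*(-67))) = sqrt(0 + (262/9 - 134/9)) = sqrt(0 + 128/9) = sqrt(128/9) = 8*sqrt(2)/3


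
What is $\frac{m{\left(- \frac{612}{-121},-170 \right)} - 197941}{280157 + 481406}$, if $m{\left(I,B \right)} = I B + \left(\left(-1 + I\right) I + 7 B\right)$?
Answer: $- \frac{2927765319}{11150043883} \approx -0.26258$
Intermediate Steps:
$m{\left(I,B \right)} = 7 B + B I + I \left(-1 + I\right)$ ($m{\left(I,B \right)} = B I + \left(I \left(-1 + I\right) + 7 B\right) = B I + \left(7 B + I \left(-1 + I\right)\right) = 7 B + B I + I \left(-1 + I\right)$)
$\frac{m{\left(- \frac{612}{-121},-170 \right)} - 197941}{280157 + 481406} = \frac{\left(\left(- \frac{612}{-121}\right)^{2} - - \frac{612}{-121} + 7 \left(-170\right) - 170 \left(- \frac{612}{-121}\right)\right) - 197941}{280157 + 481406} = \frac{\left(\left(\left(-612\right) \left(- \frac{1}{121}\right)\right)^{2} - \left(-612\right) \left(- \frac{1}{121}\right) - 1190 - 170 \left(\left(-612\right) \left(- \frac{1}{121}\right)\right)\right) - 197941}{761563} = \left(\left(\left(\frac{612}{121}\right)^{2} - \frac{612}{121} - 1190 - \frac{104040}{121}\right) - 197941\right) \frac{1}{761563} = \left(\left(\frac{374544}{14641} - \frac{612}{121} - 1190 - \frac{104040}{121}\right) - 197941\right) \frac{1}{761563} = \left(- \frac{29711138}{14641} - 197941\right) \frac{1}{761563} = \left(- \frac{2927765319}{14641}\right) \frac{1}{761563} = - \frac{2927765319}{11150043883}$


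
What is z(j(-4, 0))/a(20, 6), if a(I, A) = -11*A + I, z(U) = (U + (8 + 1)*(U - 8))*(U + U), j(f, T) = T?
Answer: 0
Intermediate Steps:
z(U) = 2*U*(-72 + 10*U) (z(U) = (U + 9*(-8 + U))*(2*U) = (U + (-72 + 9*U))*(2*U) = (-72 + 10*U)*(2*U) = 2*U*(-72 + 10*U))
a(I, A) = I - 11*A
z(j(-4, 0))/a(20, 6) = (4*0*(-36 + 5*0))/(20 - 11*6) = (4*0*(-36 + 0))/(20 - 66) = (4*0*(-36))/(-46) = 0*(-1/46) = 0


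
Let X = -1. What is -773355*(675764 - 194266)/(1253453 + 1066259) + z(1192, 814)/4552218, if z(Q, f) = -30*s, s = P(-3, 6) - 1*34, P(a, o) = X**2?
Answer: -4280566520799665/26666249296 ≈ -1.6052e+5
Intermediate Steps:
P(a, o) = 1 (P(a, o) = (-1)**2 = 1)
s = -33 (s = 1 - 1*34 = 1 - 34 = -33)
z(Q, f) = 990 (z(Q, f) = -30*(-33) = 990)
-773355*(675764 - 194266)/(1253453 + 1066259) + z(1192, 814)/4552218 = -773355*(675764 - 194266)/(1253453 + 1066259) + 990/4552218 = -773355/(2319712/481498) + 990*(1/4552218) = -773355/(2319712*(1/481498)) + 5/22991 = -773355/1159856/240749 + 5/22991 = -773355*240749/1159856 + 5/22991 = -186184442895/1159856 + 5/22991 = -4280566520799665/26666249296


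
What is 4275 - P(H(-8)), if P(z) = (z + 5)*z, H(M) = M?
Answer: 4251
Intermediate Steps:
P(z) = z*(5 + z) (P(z) = (5 + z)*z = z*(5 + z))
4275 - P(H(-8)) = 4275 - (-8)*(5 - 8) = 4275 - (-8)*(-3) = 4275 - 1*24 = 4275 - 24 = 4251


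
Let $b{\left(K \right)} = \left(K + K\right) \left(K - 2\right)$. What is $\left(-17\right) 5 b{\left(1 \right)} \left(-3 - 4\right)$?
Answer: $-1190$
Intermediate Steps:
$b{\left(K \right)} = 2 K \left(-2 + K\right)$
$\left(-17\right) 5 b{\left(1 \right)} \left(-3 - 4\right) = \left(-17\right) 5 \cdot 2 \cdot 1 \left(-2 + 1\right) \left(-3 - 4\right) = - 85 \cdot 2 \cdot 1 \left(-1\right) \left(-7\right) = - 85 \left(\left(-2\right) \left(-7\right)\right) = \left(-85\right) 14 = -1190$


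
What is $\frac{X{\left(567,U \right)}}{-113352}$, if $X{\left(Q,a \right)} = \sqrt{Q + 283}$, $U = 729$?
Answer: $- \frac{5 \sqrt{34}}{113352} \approx -0.00025721$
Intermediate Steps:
$X{\left(Q,a \right)} = \sqrt{283 + Q}$
$\frac{X{\left(567,U \right)}}{-113352} = \frac{\sqrt{283 + 567}}{-113352} = \sqrt{850} \left(- \frac{1}{113352}\right) = 5 \sqrt{34} \left(- \frac{1}{113352}\right) = - \frac{5 \sqrt{34}}{113352}$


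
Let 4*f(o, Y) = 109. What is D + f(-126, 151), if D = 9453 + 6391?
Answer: 63485/4 ≈ 15871.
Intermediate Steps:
f(o, Y) = 109/4 (f(o, Y) = (¼)*109 = 109/4)
D = 15844
D + f(-126, 151) = 15844 + 109/4 = 63485/4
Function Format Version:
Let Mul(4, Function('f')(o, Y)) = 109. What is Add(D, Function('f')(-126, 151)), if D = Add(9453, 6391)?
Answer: Rational(63485, 4) ≈ 15871.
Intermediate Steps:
Function('f')(o, Y) = Rational(109, 4) (Function('f')(o, Y) = Mul(Rational(1, 4), 109) = Rational(109, 4))
D = 15844
Add(D, Function('f')(-126, 151)) = Add(15844, Rational(109, 4)) = Rational(63485, 4)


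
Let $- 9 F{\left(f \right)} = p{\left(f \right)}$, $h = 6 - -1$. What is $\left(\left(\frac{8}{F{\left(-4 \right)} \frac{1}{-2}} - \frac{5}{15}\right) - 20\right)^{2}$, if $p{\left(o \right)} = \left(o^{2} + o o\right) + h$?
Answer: $\frac{421201}{1521} \approx 276.92$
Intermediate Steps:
$h = 7$ ($h = 6 + 1 = 7$)
$p{\left(o \right)} = 7 + 2 o^{2}$ ($p{\left(o \right)} = \left(o^{2} + o o\right) + 7 = \left(o^{2} + o^{2}\right) + 7 = 2 o^{2} + 7 = 7 + 2 o^{2}$)
$F{\left(f \right)} = - \frac{7}{9} - \frac{2 f^{2}}{9}$ ($F{\left(f \right)} = - \frac{7 + 2 f^{2}}{9} = - \frac{7}{9} - \frac{2 f^{2}}{9}$)
$\left(\left(\frac{8}{F{\left(-4 \right)} \frac{1}{-2}} - \frac{5}{15}\right) - 20\right)^{2} = \left(\left(\frac{8}{\left(- \frac{7}{9} - \frac{2 \left(-4\right)^{2}}{9}\right) \frac{1}{-2}} - \frac{5}{15}\right) - 20\right)^{2} = \left(\left(\frac{8}{\left(- \frac{7}{9} - \frac{32}{9}\right) \left(- \frac{1}{2}\right)} - \frac{1}{3}\right) - 20\right)^{2} = \left(\left(\frac{8}{\left(- \frac{13}{3}\right) \left(- \frac{1}{2}\right)} - \frac{1}{3}\right) - 20\right)^{2} = \left(\left(\frac{8}{\frac{13}{6}} - \frac{1}{3}\right) - 20\right)^{2} = \left(\left(8 \cdot \frac{6}{13} - \frac{1}{3}\right) - 20\right)^{2} = \left(\left(\frac{48}{13} - \frac{1}{3}\right) - 20\right)^{2} = \left(\frac{131}{39} - 20\right)^{2} = \left(- \frac{649}{39}\right)^{2} = \frac{421201}{1521}$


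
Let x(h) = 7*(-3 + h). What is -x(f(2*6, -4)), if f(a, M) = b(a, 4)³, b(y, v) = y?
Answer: -12075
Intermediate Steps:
f(a, M) = a³
x(h) = -21 + 7*h
-x(f(2*6, -4)) = -(-21 + 7*(2*6)³) = -(-21 + 7*12³) = -(-21 + 7*1728) = -(-21 + 12096) = -1*12075 = -12075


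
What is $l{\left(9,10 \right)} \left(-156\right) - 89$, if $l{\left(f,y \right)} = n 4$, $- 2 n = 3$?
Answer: $847$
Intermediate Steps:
$n = - \frac{3}{2}$ ($n = \left(- \frac{1}{2}\right) 3 = - \frac{3}{2} \approx -1.5$)
$l{\left(f,y \right)} = -6$ ($l{\left(f,y \right)} = \left(- \frac{3}{2}\right) 4 = -6$)
$l{\left(9,10 \right)} \left(-156\right) - 89 = \left(-6\right) \left(-156\right) - 89 = 936 - 89 = 847$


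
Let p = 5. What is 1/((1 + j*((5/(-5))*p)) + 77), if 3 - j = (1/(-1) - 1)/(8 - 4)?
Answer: 2/121 ≈ 0.016529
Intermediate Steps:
j = 7/2 (j = 3 - (1/(-1) - 1)/(8 - 4) = 3 - (-1 - 1)/4 = 3 - (-2)/4 = 3 - 1*(-½) = 3 + ½ = 7/2 ≈ 3.5000)
1/((1 + j*((5/(-5))*p)) + 77) = 1/((1 + 7*((5/(-5))*5)/2) + 77) = 1/((1 + 7*((5*(-⅕))*5)/2) + 77) = 1/((1 + 7*(-1*5)/2) + 77) = 1/((1 + (7/2)*(-5)) + 77) = 1/((1 - 35/2) + 77) = 1/(-33/2 + 77) = 1/(121/2) = 2/121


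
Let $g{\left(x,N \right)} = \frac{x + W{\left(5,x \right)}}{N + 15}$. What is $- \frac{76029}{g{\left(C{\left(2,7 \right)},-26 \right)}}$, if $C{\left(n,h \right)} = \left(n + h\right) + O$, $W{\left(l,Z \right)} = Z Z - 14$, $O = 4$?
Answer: $\frac{278773}{56} \approx 4978.1$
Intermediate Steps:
$W{\left(l,Z \right)} = -14 + Z^{2}$ ($W{\left(l,Z \right)} = Z^{2} - 14 = -14 + Z^{2}$)
$C{\left(n,h \right)} = 4 + h + n$ ($C{\left(n,h \right)} = \left(n + h\right) + 4 = \left(h + n\right) + 4 = 4 + h + n$)
$g{\left(x,N \right)} = \frac{-14 + x + x^{2}}{15 + N}$ ($g{\left(x,N \right)} = \frac{x + \left(-14 + x^{2}\right)}{N + 15} = \frac{-14 + x + x^{2}}{15 + N}$)
$- \frac{76029}{g{\left(C{\left(2,7 \right)},-26 \right)}} = - \frac{76029}{\frac{1}{15 - 26} \left(-14 + \left(4 + 7 + 2\right) + \left(4 + 7 + 2\right)^{2}\right)} = - \frac{76029}{\frac{1}{-11} \left(-14 + 13 + 13^{2}\right)} = - \frac{76029}{\left(- \frac{1}{11}\right) \left(-14 + 13 + 169\right)} = - \frac{76029}{\left(- \frac{1}{11}\right) 168} = - \frac{76029}{- \frac{168}{11}} = \left(-76029\right) \left(- \frac{11}{168}\right) = \frac{278773}{56}$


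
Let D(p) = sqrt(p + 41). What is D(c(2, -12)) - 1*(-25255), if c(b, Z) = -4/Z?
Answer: 25255 + 2*sqrt(93)/3 ≈ 25261.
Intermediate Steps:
D(p) = sqrt(41 + p)
D(c(2, -12)) - 1*(-25255) = sqrt(41 - 4/(-12)) - 1*(-25255) = sqrt(41 - 4*(-1/12)) + 25255 = sqrt(41 + 1/3) + 25255 = sqrt(124/3) + 25255 = 2*sqrt(93)/3 + 25255 = 25255 + 2*sqrt(93)/3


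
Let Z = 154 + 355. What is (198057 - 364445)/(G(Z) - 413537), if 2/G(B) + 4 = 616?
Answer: 50914728/126542321 ≈ 0.40235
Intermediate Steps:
Z = 509
G(B) = 1/306 (G(B) = 2/(-4 + 616) = 2/612 = 2*(1/612) = 1/306)
(198057 - 364445)/(G(Z) - 413537) = (198057 - 364445)/(1/306 - 413537) = -166388/(-126542321/306) = -166388*(-306/126542321) = 50914728/126542321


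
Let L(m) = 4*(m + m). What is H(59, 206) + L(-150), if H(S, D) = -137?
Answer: -1337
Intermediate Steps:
L(m) = 8*m (L(m) = 4*(2*m) = 8*m)
H(59, 206) + L(-150) = -137 + 8*(-150) = -137 - 1200 = -1337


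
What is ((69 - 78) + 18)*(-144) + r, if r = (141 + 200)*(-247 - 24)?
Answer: -93707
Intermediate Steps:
r = -92411 (r = 341*(-271) = -92411)
((69 - 78) + 18)*(-144) + r = ((69 - 78) + 18)*(-144) - 92411 = (-9 + 18)*(-144) - 92411 = 9*(-144) - 92411 = -1296 - 92411 = -93707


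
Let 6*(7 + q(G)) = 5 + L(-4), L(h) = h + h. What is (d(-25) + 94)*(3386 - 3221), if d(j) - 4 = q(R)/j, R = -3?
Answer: 32439/2 ≈ 16220.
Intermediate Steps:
L(h) = 2*h
q(G) = -15/2 (q(G) = -7 + (5 + 2*(-4))/6 = -7 + (5 - 8)/6 = -7 + (1/6)*(-3) = -7 - 1/2 = -15/2)
d(j) = 4 - 15/(2*j)
(d(-25) + 94)*(3386 - 3221) = ((4 - 15/2/(-25)) + 94)*(3386 - 3221) = ((4 - 15/2*(-1/25)) + 94)*165 = ((4 + 3/10) + 94)*165 = (43/10 + 94)*165 = (983/10)*165 = 32439/2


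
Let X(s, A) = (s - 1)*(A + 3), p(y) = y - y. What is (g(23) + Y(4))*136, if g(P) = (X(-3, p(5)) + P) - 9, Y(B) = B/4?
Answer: 408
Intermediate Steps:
p(y) = 0
Y(B) = B/4 (Y(B) = B*(¼) = B/4)
X(s, A) = (-1 + s)*(3 + A)
g(P) = -21 + P (g(P) = ((-3 - 1*0 + 3*(-3) + 0*(-3)) + P) - 9 = ((-3 + 0 - 9 + 0) + P) - 9 = (-12 + P) - 9 = -21 + P)
(g(23) + Y(4))*136 = ((-21 + 23) + (¼)*4)*136 = (2 + 1)*136 = 3*136 = 408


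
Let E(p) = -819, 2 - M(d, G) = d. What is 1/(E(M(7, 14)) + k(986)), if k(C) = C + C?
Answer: 1/1153 ≈ 0.00086730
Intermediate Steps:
M(d, G) = 2 - d
k(C) = 2*C
1/(E(M(7, 14)) + k(986)) = 1/(-819 + 2*986) = 1/(-819 + 1972) = 1/1153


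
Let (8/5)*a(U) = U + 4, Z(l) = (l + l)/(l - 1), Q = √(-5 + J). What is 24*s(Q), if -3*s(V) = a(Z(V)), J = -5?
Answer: -320/11 + 10*I*√10/11 ≈ -29.091 + 2.8748*I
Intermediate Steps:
Q = I*√10 (Q = √(-5 - 5) = √(-10) = I*√10 ≈ 3.1623*I)
Z(l) = 2*l/(-1 + l) (Z(l) = (2*l)/(-1 + l) = 2*l/(-1 + l))
a(U) = 5/2 + 5*U/8 (a(U) = 5*(U + 4)/8 = 5*(4 + U)/8 = 5/2 + 5*U/8)
s(V) = -⅚ - 5*V/(12*(-1 + V)) (s(V) = -(5/2 + 5*(2*V/(-1 + V))/8)/3 = -(5/2 + 5*V/(4*(-1 + V)))/3 = -⅚ - 5*V/(12*(-1 + V)))
24*s(Q) = 24*(5*(2 - 3*I*√10)/(12*(-1 + I*√10))) = 10*(2 - 3*I*√10)/(-1 + I*√10)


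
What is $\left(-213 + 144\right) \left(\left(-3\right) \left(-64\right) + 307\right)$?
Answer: $-34431$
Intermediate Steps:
$\left(-213 + 144\right) \left(\left(-3\right) \left(-64\right) + 307\right) = - 69 \left(192 + 307\right) = \left(-69\right) 499 = -34431$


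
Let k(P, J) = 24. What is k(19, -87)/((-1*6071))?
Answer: -24/6071 ≈ -0.0039532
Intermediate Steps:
k(19, -87)/((-1*6071)) = 24/((-1*6071)) = 24/(-6071) = 24*(-1/6071) = -24/6071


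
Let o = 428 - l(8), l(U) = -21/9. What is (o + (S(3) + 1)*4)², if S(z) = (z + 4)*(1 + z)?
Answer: 2686321/9 ≈ 2.9848e+5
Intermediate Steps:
S(z) = (1 + z)*(4 + z) (S(z) = (4 + z)*(1 + z) = (1 + z)*(4 + z))
l(U) = -7/3 (l(U) = -21*⅑ = -7/3)
o = 1291/3 (o = 428 - 1*(-7/3) = 428 + 7/3 = 1291/3 ≈ 430.33)
(o + (S(3) + 1)*4)² = (1291/3 + ((4 + 3² + 5*3) + 1)*4)² = (1291/3 + ((4 + 9 + 15) + 1)*4)² = (1291/3 + (28 + 1)*4)² = (1291/3 + 29*4)² = (1291/3 + 116)² = (1639/3)² = 2686321/9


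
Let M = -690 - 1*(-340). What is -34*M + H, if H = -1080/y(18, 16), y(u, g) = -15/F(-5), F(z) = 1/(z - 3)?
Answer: 11891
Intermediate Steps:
M = -350 (M = -690 + 340 = -350)
F(z) = 1/(-3 + z)
y(u, g) = 120 (y(u, g) = -15/(1/(-3 - 5)) = -15/(1/(-8)) = -15/(-1/8) = -15*(-8) = 120)
H = -9 (H = -1080/120 = -1080*1/120 = -9)
-34*M + H = -34*(-350) - 9 = 11900 - 9 = 11891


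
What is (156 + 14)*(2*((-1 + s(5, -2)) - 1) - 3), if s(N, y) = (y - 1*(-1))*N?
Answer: -2890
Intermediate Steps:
s(N, y) = N*(1 + y) (s(N, y) = (y + 1)*N = (1 + y)*N = N*(1 + y))
(156 + 14)*(2*((-1 + s(5, -2)) - 1) - 3) = (156 + 14)*(2*((-1 + 5*(1 - 2)) - 1) - 3) = 170*(2*((-1 + 5*(-1)) - 1) - 3) = 170*(2*((-1 - 5) - 1) - 3) = 170*(2*(-6 - 1) - 3) = 170*(2*(-7) - 3) = 170*(-14 - 3) = 170*(-17) = -2890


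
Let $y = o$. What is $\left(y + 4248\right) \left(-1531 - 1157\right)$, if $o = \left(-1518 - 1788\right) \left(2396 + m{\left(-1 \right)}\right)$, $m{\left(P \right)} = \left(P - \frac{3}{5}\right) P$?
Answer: $\frac{106474604544}{5} \approx 2.1295 \cdot 10^{10}$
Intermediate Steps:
$m{\left(P \right)} = P \left(- \frac{3}{5} + P\right)$ ($m{\left(P \right)} = \left(P - \frac{3}{5}\right) P = \left(- \frac{3}{5} + P\right) P = P \left(- \frac{3}{5} + P\right)$)
$o = - \frac{39632328}{5}$ ($o = \left(-1518 - 1788\right) \left(2396 + \frac{1}{5} \left(-1\right) \left(-3 + 5 \left(-1\right)\right)\right) = - 3306 \left(2396 + \frac{1}{5} \left(-1\right) \left(-3 - 5\right)\right) = - 3306 \left(2396 + \frac{1}{5} \left(-1\right) \left(-8\right)\right) = - 3306 \left(2396 + \frac{8}{5}\right) = \left(-3306\right) \frac{11988}{5} = - \frac{39632328}{5} \approx -7.9265 \cdot 10^{6}$)
$y = - \frac{39632328}{5} \approx -7.9265 \cdot 10^{6}$
$\left(y + 4248\right) \left(-1531 - 1157\right) = \left(- \frac{39632328}{5} + 4248\right) \left(-1531 - 1157\right) = \left(- \frac{39611088}{5}\right) \left(-2688\right) = \frac{106474604544}{5}$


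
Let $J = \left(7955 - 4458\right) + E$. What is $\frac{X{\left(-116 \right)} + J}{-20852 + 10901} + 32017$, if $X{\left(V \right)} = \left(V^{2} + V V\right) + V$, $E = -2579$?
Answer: $\frac{3425521}{107} \approx 32014.0$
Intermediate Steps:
$X{\left(V \right)} = V + 2 V^{2}$ ($X{\left(V \right)} = \left(V^{2} + V^{2}\right) + V = 2 V^{2} + V = V + 2 V^{2}$)
$J = 918$ ($J = \left(7955 - 4458\right) - 2579 = 3497 - 2579 = 918$)
$\frac{X{\left(-116 \right)} + J}{-20852 + 10901} + 32017 = \frac{- 116 \left(1 + 2 \left(-116\right)\right) + 918}{-20852 + 10901} + 32017 = \frac{- 116 \left(1 - 232\right) + 918}{-9951} + 32017 = \left(\left(-116\right) \left(-231\right) + 918\right) \left(- \frac{1}{9951}\right) + 32017 = \left(26796 + 918\right) \left(- \frac{1}{9951}\right) + 32017 = 27714 \left(- \frac{1}{9951}\right) + 32017 = - \frac{298}{107} + 32017 = \frac{3425521}{107}$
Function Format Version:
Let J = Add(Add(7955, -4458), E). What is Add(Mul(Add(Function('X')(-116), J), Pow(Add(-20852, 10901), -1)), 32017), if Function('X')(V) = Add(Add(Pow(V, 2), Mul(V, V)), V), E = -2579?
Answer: Rational(3425521, 107) ≈ 32014.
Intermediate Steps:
Function('X')(V) = Add(V, Mul(2, Pow(V, 2))) (Function('X')(V) = Add(Add(Pow(V, 2), Pow(V, 2)), V) = Add(Mul(2, Pow(V, 2)), V) = Add(V, Mul(2, Pow(V, 2))))
J = 918 (J = Add(Add(7955, -4458), -2579) = Add(3497, -2579) = 918)
Add(Mul(Add(Function('X')(-116), J), Pow(Add(-20852, 10901), -1)), 32017) = Add(Mul(Add(Mul(-116, Add(1, Mul(2, -116))), 918), Pow(Add(-20852, 10901), -1)), 32017) = Add(Mul(Add(Mul(-116, Add(1, -232)), 918), Pow(-9951, -1)), 32017) = Add(Mul(Add(Mul(-116, -231), 918), Rational(-1, 9951)), 32017) = Add(Mul(Add(26796, 918), Rational(-1, 9951)), 32017) = Add(Mul(27714, Rational(-1, 9951)), 32017) = Add(Rational(-298, 107), 32017) = Rational(3425521, 107)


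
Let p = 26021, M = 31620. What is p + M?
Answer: 57641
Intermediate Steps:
p + M = 26021 + 31620 = 57641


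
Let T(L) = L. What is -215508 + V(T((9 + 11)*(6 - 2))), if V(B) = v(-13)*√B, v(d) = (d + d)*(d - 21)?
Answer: -215508 + 3536*√5 ≈ -2.0760e+5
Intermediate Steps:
v(d) = 2*d*(-21 + d) (v(d) = (2*d)*(-21 + d) = 2*d*(-21 + d))
V(B) = 884*√B (V(B) = (2*(-13)*(-21 - 13))*√B = (2*(-13)*(-34))*√B = 884*√B)
-215508 + V(T((9 + 11)*(6 - 2))) = -215508 + 884*√((9 + 11)*(6 - 2)) = -215508 + 884*√(20*4) = -215508 + 884*√80 = -215508 + 884*(4*√5) = -215508 + 3536*√5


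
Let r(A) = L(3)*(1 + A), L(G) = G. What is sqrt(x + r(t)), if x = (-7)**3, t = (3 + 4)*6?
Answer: I*sqrt(214) ≈ 14.629*I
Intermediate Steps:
t = 42 (t = 7*6 = 42)
r(A) = 3 + 3*A (r(A) = 3*(1 + A) = 3 + 3*A)
x = -343
sqrt(x + r(t)) = sqrt(-343 + (3 + 3*42)) = sqrt(-343 + (3 + 126)) = sqrt(-343 + 129) = sqrt(-214) = I*sqrt(214)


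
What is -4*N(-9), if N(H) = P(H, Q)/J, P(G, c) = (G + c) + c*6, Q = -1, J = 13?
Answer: 64/13 ≈ 4.9231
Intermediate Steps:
P(G, c) = G + 7*c (P(G, c) = (G + c) + 6*c = G + 7*c)
N(H) = -7/13 + H/13 (N(H) = (H + 7*(-1))/13 = (H - 7)*(1/13) = (-7 + H)*(1/13) = -7/13 + H/13)
-4*N(-9) = -4*(-7/13 + (1/13)*(-9)) = -4*(-7/13 - 9/13) = -4*(-16/13) = 64/13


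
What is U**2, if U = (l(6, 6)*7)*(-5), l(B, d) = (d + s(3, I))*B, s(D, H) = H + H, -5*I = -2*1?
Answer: 2039184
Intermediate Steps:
I = 2/5 (I = -(-2)/5 = -1/5*(-2) = 2/5 ≈ 0.40000)
s(D, H) = 2*H
l(B, d) = B*(4/5 + d) (l(B, d) = (d + 2*(2/5))*B = (d + 4/5)*B = (4/5 + d)*B = B*(4/5 + d))
U = -1428 (U = (((1/5)*6*(4 + 5*6))*7)*(-5) = (((1/5)*6*(4 + 30))*7)*(-5) = (((1/5)*6*34)*7)*(-5) = ((204/5)*7)*(-5) = (1428/5)*(-5) = -1428)
U**2 = (-1428)**2 = 2039184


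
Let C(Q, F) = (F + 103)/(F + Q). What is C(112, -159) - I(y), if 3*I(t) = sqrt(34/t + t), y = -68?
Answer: 56/47 - I*sqrt(274)/6 ≈ 1.1915 - 2.7588*I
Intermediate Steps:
C(Q, F) = (103 + F)/(F + Q)
I(t) = sqrt(t + 34/t)/3 (I(t) = sqrt(34/t + t)/3 = sqrt(t + 34/t)/3)
C(112, -159) - I(y) = (103 - 159)/(-159 + 112) - sqrt(-68 + 34/(-68))/3 = -56/(-47) - sqrt(-68 + 34*(-1/68))/3 = -1/47*(-56) - sqrt(-68 - 1/2)/3 = 56/47 - sqrt(-137/2)/3 = 56/47 - I*sqrt(274)/2/3 = 56/47 - I*sqrt(274)/6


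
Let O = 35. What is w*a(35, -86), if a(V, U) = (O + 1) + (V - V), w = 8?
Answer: 288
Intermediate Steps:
a(V, U) = 36 (a(V, U) = (35 + 1) + (V - V) = 36 + 0 = 36)
w*a(35, -86) = 8*36 = 288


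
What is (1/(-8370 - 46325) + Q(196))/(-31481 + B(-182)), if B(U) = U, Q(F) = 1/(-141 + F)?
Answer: -10928/19049885635 ≈ -5.7365e-7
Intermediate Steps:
(1/(-8370 - 46325) + Q(196))/(-31481 + B(-182)) = (1/(-8370 - 46325) + 1/(-141 + 196))/(-31481 - 182) = (1/(-54695) + 1/55)/(-31663) = (-1/54695 + 1/55)*(-1/31663) = (10928/601645)*(-1/31663) = -10928/19049885635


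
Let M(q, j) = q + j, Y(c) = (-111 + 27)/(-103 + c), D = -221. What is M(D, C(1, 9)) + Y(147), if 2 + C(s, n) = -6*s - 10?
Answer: -2650/11 ≈ -240.91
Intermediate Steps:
C(s, n) = -12 - 6*s (C(s, n) = -2 + (-6*s - 10) = -2 + (-10 - 6*s) = -12 - 6*s)
Y(c) = -84/(-103 + c)
M(q, j) = j + q
M(D, C(1, 9)) + Y(147) = ((-12 - 6*1) - 221) - 84/(-103 + 147) = ((-12 - 6) - 221) - 84/44 = (-18 - 221) - 84*1/44 = -239 - 21/11 = -2650/11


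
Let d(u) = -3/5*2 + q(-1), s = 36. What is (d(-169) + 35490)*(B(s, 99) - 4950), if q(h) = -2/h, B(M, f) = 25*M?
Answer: -143737740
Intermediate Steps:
d(u) = 4/5 (d(u) = -3/5*2 - 2/(-1) = -3*1/5*2 - 2*(-1) = -3/5*2 + 2 = -6/5 + 2 = 4/5)
(d(-169) + 35490)*(B(s, 99) - 4950) = (4/5 + 35490)*(25*36 - 4950) = 177454*(900 - 4950)/5 = (177454/5)*(-4050) = -143737740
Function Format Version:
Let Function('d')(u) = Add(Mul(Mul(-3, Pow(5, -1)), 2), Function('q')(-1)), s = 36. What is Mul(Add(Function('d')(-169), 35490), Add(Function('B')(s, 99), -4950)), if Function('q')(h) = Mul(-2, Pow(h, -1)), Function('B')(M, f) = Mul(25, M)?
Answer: -143737740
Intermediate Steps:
Function('d')(u) = Rational(4, 5) (Function('d')(u) = Add(Mul(Mul(-3, Pow(5, -1)), 2), Mul(-2, Pow(-1, -1))) = Add(Mul(Mul(-3, Rational(1, 5)), 2), Mul(-2, -1)) = Add(Mul(Rational(-3, 5), 2), 2) = Add(Rational(-6, 5), 2) = Rational(4, 5))
Mul(Add(Function('d')(-169), 35490), Add(Function('B')(s, 99), -4950)) = Mul(Add(Rational(4, 5), 35490), Add(Mul(25, 36), -4950)) = Mul(Rational(177454, 5), Add(900, -4950)) = Mul(Rational(177454, 5), -4050) = -143737740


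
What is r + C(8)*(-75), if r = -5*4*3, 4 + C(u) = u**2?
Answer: -4560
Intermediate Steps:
C(u) = -4 + u**2
r = -60 (r = -20*3 = -60)
r + C(8)*(-75) = -60 + (-4 + 8**2)*(-75) = -60 + (-4 + 64)*(-75) = -60 + 60*(-75) = -60 - 4500 = -4560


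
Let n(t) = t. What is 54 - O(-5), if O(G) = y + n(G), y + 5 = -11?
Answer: 75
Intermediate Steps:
y = -16 (y = -5 - 11 = -16)
O(G) = -16 + G
54 - O(-5) = 54 - (-16 - 5) = 54 - 1*(-21) = 54 + 21 = 75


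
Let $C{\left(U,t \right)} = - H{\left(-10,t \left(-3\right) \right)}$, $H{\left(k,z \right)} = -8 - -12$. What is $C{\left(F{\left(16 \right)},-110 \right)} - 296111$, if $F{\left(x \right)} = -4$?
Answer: $-296115$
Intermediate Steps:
$H{\left(k,z \right)} = 4$ ($H{\left(k,z \right)} = -8 + 12 = 4$)
$C{\left(U,t \right)} = -4$ ($C{\left(U,t \right)} = \left(-1\right) 4 = -4$)
$C{\left(F{\left(16 \right)},-110 \right)} - 296111 = -4 - 296111 = -296115$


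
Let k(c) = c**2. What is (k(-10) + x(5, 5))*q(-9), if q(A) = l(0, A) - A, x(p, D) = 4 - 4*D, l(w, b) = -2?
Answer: 588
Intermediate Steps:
q(A) = -2 - A
(k(-10) + x(5, 5))*q(-9) = ((-10)**2 + (4 - 4*5))*(-2 - 1*(-9)) = (100 + (4 - 20))*(-2 + 9) = (100 - 16)*7 = 84*7 = 588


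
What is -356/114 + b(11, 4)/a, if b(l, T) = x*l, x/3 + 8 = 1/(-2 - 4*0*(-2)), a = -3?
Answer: 10303/114 ≈ 90.377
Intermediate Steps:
x = -51/2 (x = -24 + 3/(-2 - 4*0*(-2)) = -24 + 3/(-2 + 0*(-2)) = -24 + 3/(-2 + 0) = -24 + 3/(-2) = -24 + 3*(-1/2) = -24 - 3/2 = -51/2 ≈ -25.500)
b(l, T) = -51*l/2
-356/114 + b(11, 4)/a = -356/114 - 51/2*11/(-3) = -356*1/114 - 561/2*(-1/3) = -178/57 + 187/2 = 10303/114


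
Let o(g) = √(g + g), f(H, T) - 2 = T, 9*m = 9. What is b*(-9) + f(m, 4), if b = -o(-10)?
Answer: 6 + 18*I*√5 ≈ 6.0 + 40.249*I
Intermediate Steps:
m = 1 (m = (⅑)*9 = 1)
f(H, T) = 2 + T
o(g) = √2*√g (o(g) = √(2*g) = √2*√g)
b = -2*I*√5 (b = -√2*√(-10) = -√2*I*√10 = -2*I*√5 ≈ -4.4721*I)
b*(-9) + f(m, 4) = -2*I*√5*(-9) + (2 + 4) = 18*I*√5 + 6 = 6 + 18*I*√5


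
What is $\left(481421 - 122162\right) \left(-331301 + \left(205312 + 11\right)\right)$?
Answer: $-45258730302$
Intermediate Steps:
$\left(481421 - 122162\right) \left(-331301 + \left(205312 + 11\right)\right) = 359259 \left(-331301 + 205323\right) = 359259 \left(-125978\right) = -45258730302$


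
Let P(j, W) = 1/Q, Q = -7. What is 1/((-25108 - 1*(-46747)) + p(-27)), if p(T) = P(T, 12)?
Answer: 7/151472 ≈ 4.6213e-5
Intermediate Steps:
P(j, W) = -⅐ (P(j, W) = 1/(-7) = -⅐)
p(T) = -⅐
1/((-25108 - 1*(-46747)) + p(-27)) = 1/((-25108 - 1*(-46747)) - ⅐) = 1/((-25108 + 46747) - ⅐) = 1/(21639 - ⅐) = 1/(151472/7) = 7/151472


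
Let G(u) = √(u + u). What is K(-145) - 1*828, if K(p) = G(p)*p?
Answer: -828 - 145*I*√290 ≈ -828.0 - 2469.3*I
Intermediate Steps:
G(u) = √2*√u (G(u) = √(2*u) = √2*√u)
K(p) = √2*p^(3/2) (K(p) = (√2*√p)*p = √2*p^(3/2))
K(-145) - 1*828 = √2*(-145)^(3/2) - 1*828 = √2*(-145*I*√145) - 828 = -145*I*√290 - 828 = -828 - 145*I*√290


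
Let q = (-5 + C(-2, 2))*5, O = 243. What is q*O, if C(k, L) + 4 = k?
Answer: -13365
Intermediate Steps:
C(k, L) = -4 + k
q = -55 (q = (-5 + (-4 - 2))*5 = (-5 - 6)*5 = -11*5 = -55)
q*O = -55*243 = -13365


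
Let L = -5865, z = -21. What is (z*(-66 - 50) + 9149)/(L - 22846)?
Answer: -11585/28711 ≈ -0.40350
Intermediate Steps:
(z*(-66 - 50) + 9149)/(L - 22846) = (-21*(-66 - 50) + 9149)/(-5865 - 22846) = (-21*(-116) + 9149)/(-28711) = (2436 + 9149)*(-1/28711) = 11585*(-1/28711) = -11585/28711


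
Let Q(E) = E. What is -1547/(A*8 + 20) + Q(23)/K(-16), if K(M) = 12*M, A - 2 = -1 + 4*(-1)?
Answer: 74233/192 ≈ 386.63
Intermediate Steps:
A = -3 (A = 2 + (-1 + 4*(-1)) = 2 + (-1 - 4) = 2 - 5 = -3)
-1547/(A*8 + 20) + Q(23)/K(-16) = -1547/(-3*8 + 20) + 23/((12*(-16))) = -1547/(-24 + 20) + 23/(-192) = -1547/(-4) + 23*(-1/192) = -1547*(-¼) - 23/192 = 1547/4 - 23/192 = 74233/192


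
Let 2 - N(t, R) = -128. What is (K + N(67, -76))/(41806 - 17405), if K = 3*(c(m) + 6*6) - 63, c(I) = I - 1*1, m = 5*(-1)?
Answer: 157/24401 ≈ 0.0064342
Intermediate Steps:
m = -5
c(I) = -1 + I (c(I) = I - 1 = -1 + I)
N(t, R) = 130 (N(t, R) = 2 - 1*(-128) = 2 + 128 = 130)
K = 27 (K = 3*((-1 - 5) + 6*6) - 63 = 3*(-6 + 36) - 63 = 3*30 - 63 = 90 - 63 = 27)
(K + N(67, -76))/(41806 - 17405) = (27 + 130)/(41806 - 17405) = 157/24401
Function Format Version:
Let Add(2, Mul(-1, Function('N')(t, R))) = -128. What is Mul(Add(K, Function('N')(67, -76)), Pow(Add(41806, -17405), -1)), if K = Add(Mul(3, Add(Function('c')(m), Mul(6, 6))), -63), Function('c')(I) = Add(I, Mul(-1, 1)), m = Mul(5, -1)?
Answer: Rational(157, 24401) ≈ 0.0064342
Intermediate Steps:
m = -5
Function('c')(I) = Add(-1, I) (Function('c')(I) = Add(I, -1) = Add(-1, I))
Function('N')(t, R) = 130 (Function('N')(t, R) = Add(2, Mul(-1, -128)) = Add(2, 128) = 130)
K = 27 (K = Add(Mul(3, Add(Add(-1, -5), Mul(6, 6))), -63) = Add(Mul(3, Add(-6, 36)), -63) = Add(Mul(3, 30), -63) = Add(90, -63) = 27)
Mul(Add(K, Function('N')(67, -76)), Pow(Add(41806, -17405), -1)) = Mul(Add(27, 130), Pow(Add(41806, -17405), -1)) = Mul(157, Pow(24401, -1)) = Mul(157, Rational(1, 24401)) = Rational(157, 24401)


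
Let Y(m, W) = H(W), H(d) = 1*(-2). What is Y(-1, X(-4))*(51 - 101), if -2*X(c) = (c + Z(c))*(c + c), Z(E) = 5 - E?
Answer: 100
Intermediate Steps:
X(c) = -5*c (X(c) = -(c + (5 - c))*(c + c)/2 = -5*2*c/2 = -5*c)
H(d) = -2
Y(m, W) = -2
Y(-1, X(-4))*(51 - 101) = -2*(51 - 101) = -2*(-50) = 100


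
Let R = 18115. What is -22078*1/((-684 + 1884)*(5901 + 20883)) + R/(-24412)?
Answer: -72846195017/98077651200 ≈ -0.74274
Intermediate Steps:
-22078*1/((-684 + 1884)*(5901 + 20883)) + R/(-24412) = -22078*1/((-684 + 1884)*(5901 + 20883)) + 18115/(-24412) = -22078/(1200*26784) + 18115*(-1/24412) = -22078/32140800 - 18115/24412 = -22078*1/32140800 - 18115/24412 = -11039/16070400 - 18115/24412 = -72846195017/98077651200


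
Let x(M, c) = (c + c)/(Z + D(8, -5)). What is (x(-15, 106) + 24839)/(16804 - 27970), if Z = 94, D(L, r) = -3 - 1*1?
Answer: -1117861/502470 ≈ -2.2247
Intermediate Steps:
D(L, r) = -4 (D(L, r) = -3 - 1 = -4)
x(M, c) = c/45 (x(M, c) = (c + c)/(94 - 4) = (2*c)/90 = (2*c)*(1/90) = c/45)
(x(-15, 106) + 24839)/(16804 - 27970) = ((1/45)*106 + 24839)/(16804 - 27970) = (106/45 + 24839)/(-11166) = (1117861/45)*(-1/11166) = -1117861/502470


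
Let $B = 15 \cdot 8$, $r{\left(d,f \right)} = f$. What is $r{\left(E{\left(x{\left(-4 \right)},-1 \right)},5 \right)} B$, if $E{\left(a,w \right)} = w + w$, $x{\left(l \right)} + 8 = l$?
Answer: $600$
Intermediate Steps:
$x{\left(l \right)} = -8 + l$
$E{\left(a,w \right)} = 2 w$
$B = 120$
$r{\left(E{\left(x{\left(-4 \right)},-1 \right)},5 \right)} B = 5 \cdot 120 = 600$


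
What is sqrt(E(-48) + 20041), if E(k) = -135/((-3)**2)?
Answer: sqrt(20026) ≈ 141.51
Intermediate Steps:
E(k) = -15 (E(k) = -135/9 = -135*1/9 = -15)
sqrt(E(-48) + 20041) = sqrt(-15 + 20041) = sqrt(20026)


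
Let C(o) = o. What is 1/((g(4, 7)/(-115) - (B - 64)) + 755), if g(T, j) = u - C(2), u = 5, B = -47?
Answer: 115/99587 ≈ 0.0011548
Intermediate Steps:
g(T, j) = 3 (g(T, j) = 5 - 1*2 = 5 - 2 = 3)
1/((g(4, 7)/(-115) - (B - 64)) + 755) = 1/((3/(-115) - (-47 - 64)) + 755) = 1/((3*(-1/115) - 1*(-111)) + 755) = 1/((-3/115 + 111) + 755) = 1/(12762/115 + 755) = 1/(99587/115) = 115/99587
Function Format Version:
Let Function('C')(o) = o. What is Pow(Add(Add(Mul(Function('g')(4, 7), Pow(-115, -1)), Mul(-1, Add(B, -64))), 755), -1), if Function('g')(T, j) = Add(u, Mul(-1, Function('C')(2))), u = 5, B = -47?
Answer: Rational(115, 99587) ≈ 0.0011548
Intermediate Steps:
Function('g')(T, j) = 3 (Function('g')(T, j) = Add(5, Mul(-1, 2)) = Add(5, -2) = 3)
Pow(Add(Add(Mul(Function('g')(4, 7), Pow(-115, -1)), Mul(-1, Add(B, -64))), 755), -1) = Pow(Add(Add(Mul(3, Pow(-115, -1)), Mul(-1, Add(-47, -64))), 755), -1) = Pow(Add(Add(Mul(3, Rational(-1, 115)), Mul(-1, -111)), 755), -1) = Pow(Add(Add(Rational(-3, 115), 111), 755), -1) = Pow(Add(Rational(12762, 115), 755), -1) = Pow(Rational(99587, 115), -1) = Rational(115, 99587)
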